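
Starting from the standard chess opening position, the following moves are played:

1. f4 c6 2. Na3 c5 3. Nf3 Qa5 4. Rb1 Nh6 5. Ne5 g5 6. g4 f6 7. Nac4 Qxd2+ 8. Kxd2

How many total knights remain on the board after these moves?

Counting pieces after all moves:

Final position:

  a b c d e f g h
  ─────────────────
8│♜ ♞ ♝ · ♚ ♝ · ♜│8
7│♟ ♟ · ♟ ♟ · · ♟│7
6│· · · · · ♟ · ♞│6
5│· · ♟ · ♘ · ♟ ·│5
4│· · ♘ · · ♙ ♙ ·│4
3│· · · · · · · ·│3
2│♙ ♙ ♙ ♔ ♙ · · ♙│2
1│· ♖ ♗ ♕ · ♗ · ♖│1
  ─────────────────
  a b c d e f g h


4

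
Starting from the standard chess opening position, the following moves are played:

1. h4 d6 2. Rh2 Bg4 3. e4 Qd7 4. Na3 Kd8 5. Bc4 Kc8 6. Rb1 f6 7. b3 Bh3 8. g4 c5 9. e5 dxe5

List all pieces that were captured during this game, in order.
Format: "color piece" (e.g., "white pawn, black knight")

Tracking captures:
  dxe5: captured white pawn

white pawn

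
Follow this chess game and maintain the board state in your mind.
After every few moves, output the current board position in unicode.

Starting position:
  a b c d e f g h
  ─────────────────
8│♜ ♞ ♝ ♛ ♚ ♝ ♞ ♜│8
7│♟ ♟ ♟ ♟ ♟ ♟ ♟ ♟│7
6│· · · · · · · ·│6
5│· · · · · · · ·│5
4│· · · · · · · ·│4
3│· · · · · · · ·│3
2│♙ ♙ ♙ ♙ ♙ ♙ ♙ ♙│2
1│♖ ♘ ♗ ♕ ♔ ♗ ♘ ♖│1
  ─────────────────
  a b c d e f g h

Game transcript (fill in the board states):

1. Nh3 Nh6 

  a b c d e f g h
  ─────────────────
8│♜ ♞ ♝ ♛ ♚ ♝ · ♜│8
7│♟ ♟ ♟ ♟ ♟ ♟ ♟ ♟│7
6│· · · · · · · ♞│6
5│· · · · · · · ·│5
4│· · · · · · · ·│4
3│· · · · · · · ♘│3
2│♙ ♙ ♙ ♙ ♙ ♙ ♙ ♙│2
1│♖ ♘ ♗ ♕ ♔ ♗ · ♖│1
  ─────────────────
  a b c d e f g h

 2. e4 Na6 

  a b c d e f g h
  ─────────────────
8│♜ · ♝ ♛ ♚ ♝ · ♜│8
7│♟ ♟ ♟ ♟ ♟ ♟ ♟ ♟│7
6│♞ · · · · · · ♞│6
5│· · · · · · · ·│5
4│· · · · ♙ · · ·│4
3│· · · · · · · ♘│3
2│♙ ♙ ♙ ♙ · ♙ ♙ ♙│2
1│♖ ♘ ♗ ♕ ♔ ♗ · ♖│1
  ─────────────────
  a b c d e f g h

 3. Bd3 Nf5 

  a b c d e f g h
  ─────────────────
8│♜ · ♝ ♛ ♚ ♝ · ♜│8
7│♟ ♟ ♟ ♟ ♟ ♟ ♟ ♟│7
6│♞ · · · · · · ·│6
5│· · · · · ♞ · ·│5
4│· · · · ♙ · · ·│4
3│· · · ♗ · · · ♘│3
2│♙ ♙ ♙ ♙ · ♙ ♙ ♙│2
1│♖ ♘ ♗ ♕ ♔ · · ♖│1
  ─────────────────
  a b c d e f g h

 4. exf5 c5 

  a b c d e f g h
  ─────────────────
8│♜ · ♝ ♛ ♚ ♝ · ♜│8
7│♟ ♟ · ♟ ♟ ♟ ♟ ♟│7
6│♞ · · · · · · ·│6
5│· · ♟ · · ♙ · ·│5
4│· · · · · · · ·│4
3│· · · ♗ · · · ♘│3
2│♙ ♙ ♙ ♙ · ♙ ♙ ♙│2
1│♖ ♘ ♗ ♕ ♔ · · ♖│1
  ─────────────────
  a b c d e f g h



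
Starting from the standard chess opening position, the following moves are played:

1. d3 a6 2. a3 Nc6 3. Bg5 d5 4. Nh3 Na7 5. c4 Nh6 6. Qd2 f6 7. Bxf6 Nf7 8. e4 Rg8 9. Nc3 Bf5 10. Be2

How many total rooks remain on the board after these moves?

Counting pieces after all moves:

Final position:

  a b c d e f g h
  ─────────────────
8│♜ · · ♛ ♚ ♝ ♜ ·│8
7│♞ ♟ ♟ · ♟ ♞ ♟ ♟│7
6│♟ · · · · ♗ · ·│6
5│· · · ♟ · ♝ · ·│5
4│· · ♙ · ♙ · · ·│4
3│♙ · ♘ ♙ · · · ♘│3
2│· ♙ · ♕ ♗ ♙ ♙ ♙│2
1│♖ · · · ♔ · · ♖│1
  ─────────────────
  a b c d e f g h


4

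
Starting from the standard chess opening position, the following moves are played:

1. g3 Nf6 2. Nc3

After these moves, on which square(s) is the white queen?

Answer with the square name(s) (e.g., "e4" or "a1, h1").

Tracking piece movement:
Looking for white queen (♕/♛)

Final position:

  a b c d e f g h
  ─────────────────
8│♜ ♞ ♝ ♛ ♚ ♝ · ♜│8
7│♟ ♟ ♟ ♟ ♟ ♟ ♟ ♟│7
6│· · · · · ♞ · ·│6
5│· · · · · · · ·│5
4│· · · · · · · ·│4
3│· · ♘ · · · ♙ ·│3
2│♙ ♙ ♙ ♙ ♙ ♙ · ♙│2
1│♖ · ♗ ♕ ♔ ♗ ♘ ♖│1
  ─────────────────
  a b c d e f g h


d1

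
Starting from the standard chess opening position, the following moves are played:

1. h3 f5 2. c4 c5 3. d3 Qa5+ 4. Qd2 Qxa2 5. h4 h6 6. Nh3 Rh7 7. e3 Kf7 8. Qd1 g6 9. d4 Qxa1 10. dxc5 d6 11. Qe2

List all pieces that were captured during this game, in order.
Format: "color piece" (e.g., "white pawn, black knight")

Tracking captures:
  Qxa2: captured white pawn
  Qxa1: captured white rook
  dxc5: captured black pawn

white pawn, white rook, black pawn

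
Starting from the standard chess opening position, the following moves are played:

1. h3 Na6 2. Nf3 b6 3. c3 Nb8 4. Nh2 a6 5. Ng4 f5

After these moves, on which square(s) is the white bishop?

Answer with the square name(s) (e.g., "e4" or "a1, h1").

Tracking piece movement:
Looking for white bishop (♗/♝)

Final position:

  a b c d e f g h
  ─────────────────
8│♜ ♞ ♝ ♛ ♚ ♝ ♞ ♜│8
7│· · ♟ ♟ ♟ · ♟ ♟│7
6│♟ ♟ · · · · · ·│6
5│· · · · · ♟ · ·│5
4│· · · · · · ♘ ·│4
3│· · ♙ · · · · ♙│3
2│♙ ♙ · ♙ ♙ ♙ ♙ ·│2
1│♖ ♘ ♗ ♕ ♔ ♗ · ♖│1
  ─────────────────
  a b c d e f g h


c1, f1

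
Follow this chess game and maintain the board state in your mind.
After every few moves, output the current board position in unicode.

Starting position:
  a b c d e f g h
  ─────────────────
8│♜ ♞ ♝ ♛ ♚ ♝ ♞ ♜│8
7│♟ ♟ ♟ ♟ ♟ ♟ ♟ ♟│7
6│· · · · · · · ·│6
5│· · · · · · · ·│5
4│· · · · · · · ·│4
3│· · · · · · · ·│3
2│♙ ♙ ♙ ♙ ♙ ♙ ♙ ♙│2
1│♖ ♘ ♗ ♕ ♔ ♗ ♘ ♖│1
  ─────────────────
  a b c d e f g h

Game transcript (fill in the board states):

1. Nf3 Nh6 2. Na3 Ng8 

  a b c d e f g h
  ─────────────────
8│♜ ♞ ♝ ♛ ♚ ♝ ♞ ♜│8
7│♟ ♟ ♟ ♟ ♟ ♟ ♟ ♟│7
6│· · · · · · · ·│6
5│· · · · · · · ·│5
4│· · · · · · · ·│4
3│♘ · · · · ♘ · ·│3
2│♙ ♙ ♙ ♙ ♙ ♙ ♙ ♙│2
1│♖ · ♗ ♕ ♔ ♗ · ♖│1
  ─────────────────
  a b c d e f g h

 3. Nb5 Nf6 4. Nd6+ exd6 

  a b c d e f g h
  ─────────────────
8│♜ ♞ ♝ ♛ ♚ ♝ · ♜│8
7│♟ ♟ ♟ ♟ · ♟ ♟ ♟│7
6│· · · ♟ · ♞ · ·│6
5│· · · · · · · ·│5
4│· · · · · · · ·│4
3│· · · · · ♘ · ·│3
2│♙ ♙ ♙ ♙ ♙ ♙ ♙ ♙│2
1│♖ · ♗ ♕ ♔ ♗ · ♖│1
  ─────────────────
  a b c d e f g h

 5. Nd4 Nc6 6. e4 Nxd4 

  a b c d e f g h
  ─────────────────
8│♜ · ♝ ♛ ♚ ♝ · ♜│8
7│♟ ♟ ♟ ♟ · ♟ ♟ ♟│7
6│· · · ♟ · ♞ · ·│6
5│· · · · · · · ·│5
4│· · · ♞ ♙ · · ·│4
3│· · · · · · · ·│3
2│♙ ♙ ♙ ♙ · ♙ ♙ ♙│2
1│♖ · ♗ ♕ ♔ ♗ · ♖│1
  ─────────────────
  a b c d e f g h

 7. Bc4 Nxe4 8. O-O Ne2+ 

  a b c d e f g h
  ─────────────────
8│♜ · ♝ ♛ ♚ ♝ · ♜│8
7│♟ ♟ ♟ ♟ · ♟ ♟ ♟│7
6│· · · ♟ · · · ·│6
5│· · · · · · · ·│5
4│· · ♗ · ♞ · · ·│4
3│· · · · · · · ·│3
2│♙ ♙ ♙ ♙ ♞ ♙ ♙ ♙│2
1│♖ · ♗ ♕ · ♖ ♔ ·│1
  ─────────────────
  a b c d e f g h



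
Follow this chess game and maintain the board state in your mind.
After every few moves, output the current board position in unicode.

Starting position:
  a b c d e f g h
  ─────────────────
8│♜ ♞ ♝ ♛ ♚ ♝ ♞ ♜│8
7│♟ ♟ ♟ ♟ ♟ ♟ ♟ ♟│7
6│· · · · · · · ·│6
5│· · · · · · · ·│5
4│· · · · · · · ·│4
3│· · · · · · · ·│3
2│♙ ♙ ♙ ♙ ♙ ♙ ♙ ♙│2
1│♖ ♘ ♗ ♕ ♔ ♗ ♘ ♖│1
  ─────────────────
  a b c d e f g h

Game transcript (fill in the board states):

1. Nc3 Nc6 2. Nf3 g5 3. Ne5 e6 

  a b c d e f g h
  ─────────────────
8│♜ · ♝ ♛ ♚ ♝ ♞ ♜│8
7│♟ ♟ ♟ ♟ · ♟ · ♟│7
6│· · ♞ · ♟ · · ·│6
5│· · · · ♘ · ♟ ·│5
4│· · · · · · · ·│4
3│· · ♘ · · · · ·│3
2│♙ ♙ ♙ ♙ ♙ ♙ ♙ ♙│2
1│♖ · ♗ ♕ ♔ ♗ · ♖│1
  ─────────────────
  a b c d e f g h

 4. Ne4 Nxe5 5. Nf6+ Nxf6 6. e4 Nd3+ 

  a b c d e f g h
  ─────────────────
8│♜ · ♝ ♛ ♚ ♝ · ♜│8
7│♟ ♟ ♟ ♟ · ♟ · ♟│7
6│· · · · ♟ ♞ · ·│6
5│· · · · · · ♟ ·│5
4│· · · · ♙ · · ·│4
3│· · · ♞ · · · ·│3
2│♙ ♙ ♙ ♙ · ♙ ♙ ♙│2
1│♖ · ♗ ♕ ♔ ♗ · ♖│1
  ─────────────────
  a b c d e f g h

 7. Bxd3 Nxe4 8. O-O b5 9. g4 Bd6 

  a b c d e f g h
  ─────────────────
8│♜ · ♝ ♛ ♚ · · ♜│8
7│♟ · ♟ ♟ · ♟ · ♟│7
6│· · · ♝ ♟ · · ·│6
5│· ♟ · · · · ♟ ·│5
4│· · · · ♞ · ♙ ·│4
3│· · · ♗ · · · ·│3
2│♙ ♙ ♙ ♙ · ♙ · ♙│2
1│♖ · ♗ ♕ · ♖ ♔ ·│1
  ─────────────────
  a b c d e f g h

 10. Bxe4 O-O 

  a b c d e f g h
  ─────────────────
8│♜ · ♝ ♛ · ♜ ♚ ·│8
7│♟ · ♟ ♟ · ♟ · ♟│7
6│· · · ♝ ♟ · · ·│6
5│· ♟ · · · · ♟ ·│5
4│· · · · ♗ · ♙ ·│4
3│· · · · · · · ·│3
2│♙ ♙ ♙ ♙ · ♙ · ♙│2
1│♖ · ♗ ♕ · ♖ ♔ ·│1
  ─────────────────
  a b c d e f g h


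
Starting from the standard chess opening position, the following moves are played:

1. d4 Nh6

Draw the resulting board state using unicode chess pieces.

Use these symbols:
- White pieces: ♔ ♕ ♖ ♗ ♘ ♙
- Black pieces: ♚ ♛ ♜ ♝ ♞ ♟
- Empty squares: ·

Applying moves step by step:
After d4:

♜ ♞ ♝ ♛ ♚ ♝ ♞ ♜
♟ ♟ ♟ ♟ ♟ ♟ ♟ ♟
· · · · · · · ·
· · · · · · · ·
· · · ♙ · · · ·
· · · · · · · ·
♙ ♙ ♙ · ♙ ♙ ♙ ♙
♖ ♘ ♗ ♕ ♔ ♗ ♘ ♖


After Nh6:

♜ ♞ ♝ ♛ ♚ ♝ · ♜
♟ ♟ ♟ ♟ ♟ ♟ ♟ ♟
· · · · · · · ♞
· · · · · · · ·
· · · ♙ · · · ·
· · · · · · · ·
♙ ♙ ♙ · ♙ ♙ ♙ ♙
♖ ♘ ♗ ♕ ♔ ♗ ♘ ♖



  a b c d e f g h
  ─────────────────
8│♜ ♞ ♝ ♛ ♚ ♝ · ♜│8
7│♟ ♟ ♟ ♟ ♟ ♟ ♟ ♟│7
6│· · · · · · · ♞│6
5│· · · · · · · ·│5
4│· · · ♙ · · · ·│4
3│· · · · · · · ·│3
2│♙ ♙ ♙ · ♙ ♙ ♙ ♙│2
1│♖ ♘ ♗ ♕ ♔ ♗ ♘ ♖│1
  ─────────────────
  a b c d e f g h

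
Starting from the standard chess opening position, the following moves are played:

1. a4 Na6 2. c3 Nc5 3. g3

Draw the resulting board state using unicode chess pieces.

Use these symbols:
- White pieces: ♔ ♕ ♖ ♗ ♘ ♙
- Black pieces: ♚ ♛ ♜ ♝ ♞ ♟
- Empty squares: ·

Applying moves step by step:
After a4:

♜ ♞ ♝ ♛ ♚ ♝ ♞ ♜
♟ ♟ ♟ ♟ ♟ ♟ ♟ ♟
· · · · · · · ·
· · · · · · · ·
♙ · · · · · · ·
· · · · · · · ·
· ♙ ♙ ♙ ♙ ♙ ♙ ♙
♖ ♘ ♗ ♕ ♔ ♗ ♘ ♖


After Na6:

♜ · ♝ ♛ ♚ ♝ ♞ ♜
♟ ♟ ♟ ♟ ♟ ♟ ♟ ♟
♞ · · · · · · ·
· · · · · · · ·
♙ · · · · · · ·
· · · · · · · ·
· ♙ ♙ ♙ ♙ ♙ ♙ ♙
♖ ♘ ♗ ♕ ♔ ♗ ♘ ♖


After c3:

♜ · ♝ ♛ ♚ ♝ ♞ ♜
♟ ♟ ♟ ♟ ♟ ♟ ♟ ♟
♞ · · · · · · ·
· · · · · · · ·
♙ · · · · · · ·
· · ♙ · · · · ·
· ♙ · ♙ ♙ ♙ ♙ ♙
♖ ♘ ♗ ♕ ♔ ♗ ♘ ♖


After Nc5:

♜ · ♝ ♛ ♚ ♝ ♞ ♜
♟ ♟ ♟ ♟ ♟ ♟ ♟ ♟
· · · · · · · ·
· · ♞ · · · · ·
♙ · · · · · · ·
· · ♙ · · · · ·
· ♙ · ♙ ♙ ♙ ♙ ♙
♖ ♘ ♗ ♕ ♔ ♗ ♘ ♖


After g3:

♜ · ♝ ♛ ♚ ♝ ♞ ♜
♟ ♟ ♟ ♟ ♟ ♟ ♟ ♟
· · · · · · · ·
· · ♞ · · · · ·
♙ · · · · · · ·
· · ♙ · · · ♙ ·
· ♙ · ♙ ♙ ♙ · ♙
♖ ♘ ♗ ♕ ♔ ♗ ♘ ♖



  a b c d e f g h
  ─────────────────
8│♜ · ♝ ♛ ♚ ♝ ♞ ♜│8
7│♟ ♟ ♟ ♟ ♟ ♟ ♟ ♟│7
6│· · · · · · · ·│6
5│· · ♞ · · · · ·│5
4│♙ · · · · · · ·│4
3│· · ♙ · · · ♙ ·│3
2│· ♙ · ♙ ♙ ♙ · ♙│2
1│♖ ♘ ♗ ♕ ♔ ♗ ♘ ♖│1
  ─────────────────
  a b c d e f g h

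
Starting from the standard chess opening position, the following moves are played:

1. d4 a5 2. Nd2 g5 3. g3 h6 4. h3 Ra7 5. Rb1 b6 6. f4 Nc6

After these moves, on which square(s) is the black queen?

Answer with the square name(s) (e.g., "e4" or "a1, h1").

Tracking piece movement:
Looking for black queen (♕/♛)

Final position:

  a b c d e f g h
  ─────────────────
8│· · ♝ ♛ ♚ ♝ ♞ ♜│8
7│♜ · ♟ ♟ ♟ ♟ · ·│7
6│· ♟ ♞ · · · · ♟│6
5│♟ · · · · · ♟ ·│5
4│· · · ♙ · ♙ · ·│4
3│· · · · · · ♙ ♙│3
2│♙ ♙ ♙ ♘ ♙ · · ·│2
1│· ♖ ♗ ♕ ♔ ♗ ♘ ♖│1
  ─────────────────
  a b c d e f g h


d8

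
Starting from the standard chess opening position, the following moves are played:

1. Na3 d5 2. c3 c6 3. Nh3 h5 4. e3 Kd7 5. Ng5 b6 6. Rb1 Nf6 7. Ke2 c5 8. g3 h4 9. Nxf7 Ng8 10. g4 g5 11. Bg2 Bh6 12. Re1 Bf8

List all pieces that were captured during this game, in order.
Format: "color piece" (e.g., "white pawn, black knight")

Tracking captures:
  Nxf7: captured black pawn

black pawn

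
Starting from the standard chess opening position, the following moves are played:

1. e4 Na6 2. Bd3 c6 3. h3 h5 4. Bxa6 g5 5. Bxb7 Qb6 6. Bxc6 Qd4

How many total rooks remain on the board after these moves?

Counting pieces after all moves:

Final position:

  a b c d e f g h
  ─────────────────
8│♜ · ♝ · ♚ ♝ ♞ ♜│8
7│♟ · · ♟ ♟ ♟ · ·│7
6│· · ♗ · · · · ·│6
5│· · · · · · ♟ ♟│5
4│· · · ♛ ♙ · · ·│4
3│· · · · · · · ♙│3
2│♙ ♙ ♙ ♙ · ♙ ♙ ·│2
1│♖ ♘ ♗ ♕ ♔ · ♘ ♖│1
  ─────────────────
  a b c d e f g h


4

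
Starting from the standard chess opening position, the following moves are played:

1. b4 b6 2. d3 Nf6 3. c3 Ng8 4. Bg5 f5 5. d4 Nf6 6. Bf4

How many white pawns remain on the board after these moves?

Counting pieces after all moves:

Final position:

  a b c d e f g h
  ─────────────────
8│♜ ♞ ♝ ♛ ♚ ♝ · ♜│8
7│♟ · ♟ ♟ ♟ · ♟ ♟│7
6│· ♟ · · · ♞ · ·│6
5│· · · · · ♟ · ·│5
4│· ♙ · ♙ · ♗ · ·│4
3│· · ♙ · · · · ·│3
2│♙ · · · ♙ ♙ ♙ ♙│2
1│♖ ♘ · ♕ ♔ ♗ ♘ ♖│1
  ─────────────────
  a b c d e f g h


8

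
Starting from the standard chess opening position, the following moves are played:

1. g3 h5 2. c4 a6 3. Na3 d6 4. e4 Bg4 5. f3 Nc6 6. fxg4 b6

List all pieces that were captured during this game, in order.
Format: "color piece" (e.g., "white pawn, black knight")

Tracking captures:
  fxg4: captured black bishop

black bishop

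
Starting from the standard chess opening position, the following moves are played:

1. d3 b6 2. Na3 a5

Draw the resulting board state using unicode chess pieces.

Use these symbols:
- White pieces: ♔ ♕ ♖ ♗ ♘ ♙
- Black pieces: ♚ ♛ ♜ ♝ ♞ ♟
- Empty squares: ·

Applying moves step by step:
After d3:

♜ ♞ ♝ ♛ ♚ ♝ ♞ ♜
♟ ♟ ♟ ♟ ♟ ♟ ♟ ♟
· · · · · · · ·
· · · · · · · ·
· · · · · · · ·
· · · ♙ · · · ·
♙ ♙ ♙ · ♙ ♙ ♙ ♙
♖ ♘ ♗ ♕ ♔ ♗ ♘ ♖


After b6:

♜ ♞ ♝ ♛ ♚ ♝ ♞ ♜
♟ · ♟ ♟ ♟ ♟ ♟ ♟
· ♟ · · · · · ·
· · · · · · · ·
· · · · · · · ·
· · · ♙ · · · ·
♙ ♙ ♙ · ♙ ♙ ♙ ♙
♖ ♘ ♗ ♕ ♔ ♗ ♘ ♖


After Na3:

♜ ♞ ♝ ♛ ♚ ♝ ♞ ♜
♟ · ♟ ♟ ♟ ♟ ♟ ♟
· ♟ · · · · · ·
· · · · · · · ·
· · · · · · · ·
♘ · · ♙ · · · ·
♙ ♙ ♙ · ♙ ♙ ♙ ♙
♖ · ♗ ♕ ♔ ♗ ♘ ♖


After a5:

♜ ♞ ♝ ♛ ♚ ♝ ♞ ♜
· · ♟ ♟ ♟ ♟ ♟ ♟
· ♟ · · · · · ·
♟ · · · · · · ·
· · · · · · · ·
♘ · · ♙ · · · ·
♙ ♙ ♙ · ♙ ♙ ♙ ♙
♖ · ♗ ♕ ♔ ♗ ♘ ♖



  a b c d e f g h
  ─────────────────
8│♜ ♞ ♝ ♛ ♚ ♝ ♞ ♜│8
7│· · ♟ ♟ ♟ ♟ ♟ ♟│7
6│· ♟ · · · · · ·│6
5│♟ · · · · · · ·│5
4│· · · · · · · ·│4
3│♘ · · ♙ · · · ·│3
2│♙ ♙ ♙ · ♙ ♙ ♙ ♙│2
1│♖ · ♗ ♕ ♔ ♗ ♘ ♖│1
  ─────────────────
  a b c d e f g h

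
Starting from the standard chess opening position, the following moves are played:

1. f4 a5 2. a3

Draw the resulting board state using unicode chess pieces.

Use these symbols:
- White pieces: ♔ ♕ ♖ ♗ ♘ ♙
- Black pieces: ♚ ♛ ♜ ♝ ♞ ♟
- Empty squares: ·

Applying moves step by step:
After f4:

♜ ♞ ♝ ♛ ♚ ♝ ♞ ♜
♟ ♟ ♟ ♟ ♟ ♟ ♟ ♟
· · · · · · · ·
· · · · · · · ·
· · · · · ♙ · ·
· · · · · · · ·
♙ ♙ ♙ ♙ ♙ · ♙ ♙
♖ ♘ ♗ ♕ ♔ ♗ ♘ ♖


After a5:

♜ ♞ ♝ ♛ ♚ ♝ ♞ ♜
· ♟ ♟ ♟ ♟ ♟ ♟ ♟
· · · · · · · ·
♟ · · · · · · ·
· · · · · ♙ · ·
· · · · · · · ·
♙ ♙ ♙ ♙ ♙ · ♙ ♙
♖ ♘ ♗ ♕ ♔ ♗ ♘ ♖


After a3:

♜ ♞ ♝ ♛ ♚ ♝ ♞ ♜
· ♟ ♟ ♟ ♟ ♟ ♟ ♟
· · · · · · · ·
♟ · · · · · · ·
· · · · · ♙ · ·
♙ · · · · · · ·
· ♙ ♙ ♙ ♙ · ♙ ♙
♖ ♘ ♗ ♕ ♔ ♗ ♘ ♖



  a b c d e f g h
  ─────────────────
8│♜ ♞ ♝ ♛ ♚ ♝ ♞ ♜│8
7│· ♟ ♟ ♟ ♟ ♟ ♟ ♟│7
6│· · · · · · · ·│6
5│♟ · · · · · · ·│5
4│· · · · · ♙ · ·│4
3│♙ · · · · · · ·│3
2│· ♙ ♙ ♙ ♙ · ♙ ♙│2
1│♖ ♘ ♗ ♕ ♔ ♗ ♘ ♖│1
  ─────────────────
  a b c d e f g h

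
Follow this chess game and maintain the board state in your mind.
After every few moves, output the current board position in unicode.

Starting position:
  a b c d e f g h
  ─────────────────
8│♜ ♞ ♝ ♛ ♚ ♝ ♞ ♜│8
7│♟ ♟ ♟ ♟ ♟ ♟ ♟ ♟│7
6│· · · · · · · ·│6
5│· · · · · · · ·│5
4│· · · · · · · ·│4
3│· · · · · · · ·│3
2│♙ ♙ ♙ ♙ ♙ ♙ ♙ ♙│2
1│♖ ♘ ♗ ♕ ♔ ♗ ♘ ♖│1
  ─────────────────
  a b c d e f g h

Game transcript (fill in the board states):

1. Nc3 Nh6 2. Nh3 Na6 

  a b c d e f g h
  ─────────────────
8│♜ · ♝ ♛ ♚ ♝ · ♜│8
7│♟ ♟ ♟ ♟ ♟ ♟ ♟ ♟│7
6│♞ · · · · · · ♞│6
5│· · · · · · · ·│5
4│· · · · · · · ·│4
3│· · ♘ · · · · ♘│3
2│♙ ♙ ♙ ♙ ♙ ♙ ♙ ♙│2
1│♖ · ♗ ♕ ♔ ♗ · ♖│1
  ─────────────────
  a b c d e f g h

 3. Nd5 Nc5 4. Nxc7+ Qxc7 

  a b c d e f g h
  ─────────────────
8│♜ · ♝ · ♚ ♝ · ♜│8
7│♟ ♟ ♛ ♟ ♟ ♟ ♟ ♟│7
6│· · · · · · · ♞│6
5│· · ♞ · · · · ·│5
4│· · · · · · · ·│4
3│· · · · · · · ♘│3
2│♙ ♙ ♙ ♙ ♙ ♙ ♙ ♙│2
1│♖ · ♗ ♕ ♔ ♗ · ♖│1
  ─────────────────
  a b c d e f g h

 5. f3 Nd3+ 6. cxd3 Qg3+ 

  a b c d e f g h
  ─────────────────
8│♜ · ♝ · ♚ ♝ · ♜│8
7│♟ ♟ · ♟ ♟ ♟ ♟ ♟│7
6│· · · · · · · ♞│6
5│· · · · · · · ·│5
4│· · · · · · · ·│4
3│· · · ♙ · ♙ ♛ ♘│3
2│♙ ♙ · ♙ ♙ · ♙ ♙│2
1│♖ · ♗ ♕ ♔ ♗ · ♖│1
  ─────────────────
  a b c d e f g h

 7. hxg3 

  a b c d e f g h
  ─────────────────
8│♜ · ♝ · ♚ ♝ · ♜│8
7│♟ ♟ · ♟ ♟ ♟ ♟ ♟│7
6│· · · · · · · ♞│6
5│· · · · · · · ·│5
4│· · · · · · · ·│4
3│· · · ♙ · ♙ ♙ ♘│3
2│♙ ♙ · ♙ ♙ · ♙ ·│2
1│♖ · ♗ ♕ ♔ ♗ · ♖│1
  ─────────────────
  a b c d e f g h


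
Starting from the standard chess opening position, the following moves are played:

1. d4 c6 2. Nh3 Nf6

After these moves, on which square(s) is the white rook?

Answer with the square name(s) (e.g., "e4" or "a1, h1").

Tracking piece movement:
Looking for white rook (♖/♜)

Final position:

  a b c d e f g h
  ─────────────────
8│♜ ♞ ♝ ♛ ♚ ♝ · ♜│8
7│♟ ♟ · ♟ ♟ ♟ ♟ ♟│7
6│· · ♟ · · ♞ · ·│6
5│· · · · · · · ·│5
4│· · · ♙ · · · ·│4
3│· · · · · · · ♘│3
2│♙ ♙ ♙ · ♙ ♙ ♙ ♙│2
1│♖ ♘ ♗ ♕ ♔ ♗ · ♖│1
  ─────────────────
  a b c d e f g h


a1, h1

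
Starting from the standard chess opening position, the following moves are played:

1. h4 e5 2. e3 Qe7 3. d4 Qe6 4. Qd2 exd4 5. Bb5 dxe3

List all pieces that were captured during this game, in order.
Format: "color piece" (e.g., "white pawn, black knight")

Tracking captures:
  exd4: captured white pawn
  dxe3: captured white pawn

white pawn, white pawn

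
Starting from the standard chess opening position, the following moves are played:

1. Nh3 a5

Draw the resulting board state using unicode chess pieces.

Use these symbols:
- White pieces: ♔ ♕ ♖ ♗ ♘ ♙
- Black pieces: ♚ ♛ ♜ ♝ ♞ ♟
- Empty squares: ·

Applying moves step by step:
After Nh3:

♜ ♞ ♝ ♛ ♚ ♝ ♞ ♜
♟ ♟ ♟ ♟ ♟ ♟ ♟ ♟
· · · · · · · ·
· · · · · · · ·
· · · · · · · ·
· · · · · · · ♘
♙ ♙ ♙ ♙ ♙ ♙ ♙ ♙
♖ ♘ ♗ ♕ ♔ ♗ · ♖


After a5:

♜ ♞ ♝ ♛ ♚ ♝ ♞ ♜
· ♟ ♟ ♟ ♟ ♟ ♟ ♟
· · · · · · · ·
♟ · · · · · · ·
· · · · · · · ·
· · · · · · · ♘
♙ ♙ ♙ ♙ ♙ ♙ ♙ ♙
♖ ♘ ♗ ♕ ♔ ♗ · ♖



  a b c d e f g h
  ─────────────────
8│♜ ♞ ♝ ♛ ♚ ♝ ♞ ♜│8
7│· ♟ ♟ ♟ ♟ ♟ ♟ ♟│7
6│· · · · · · · ·│6
5│♟ · · · · · · ·│5
4│· · · · · · · ·│4
3│· · · · · · · ♘│3
2│♙ ♙ ♙ ♙ ♙ ♙ ♙ ♙│2
1│♖ ♘ ♗ ♕ ♔ ♗ · ♖│1
  ─────────────────
  a b c d e f g h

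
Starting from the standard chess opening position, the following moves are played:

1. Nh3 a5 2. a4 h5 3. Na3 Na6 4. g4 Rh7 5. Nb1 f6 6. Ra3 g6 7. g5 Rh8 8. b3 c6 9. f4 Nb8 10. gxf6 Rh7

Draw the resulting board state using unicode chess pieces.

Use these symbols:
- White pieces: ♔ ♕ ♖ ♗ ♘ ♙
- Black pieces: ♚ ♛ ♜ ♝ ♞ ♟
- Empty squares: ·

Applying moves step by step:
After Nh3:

♜ ♞ ♝ ♛ ♚ ♝ ♞ ♜
♟ ♟ ♟ ♟ ♟ ♟ ♟ ♟
· · · · · · · ·
· · · · · · · ·
· · · · · · · ·
· · · · · · · ♘
♙ ♙ ♙ ♙ ♙ ♙ ♙ ♙
♖ ♘ ♗ ♕ ♔ ♗ · ♖


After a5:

♜ ♞ ♝ ♛ ♚ ♝ ♞ ♜
· ♟ ♟ ♟ ♟ ♟ ♟ ♟
· · · · · · · ·
♟ · · · · · · ·
· · · · · · · ·
· · · · · · · ♘
♙ ♙ ♙ ♙ ♙ ♙ ♙ ♙
♖ ♘ ♗ ♕ ♔ ♗ · ♖


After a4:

♜ ♞ ♝ ♛ ♚ ♝ ♞ ♜
· ♟ ♟ ♟ ♟ ♟ ♟ ♟
· · · · · · · ·
♟ · · · · · · ·
♙ · · · · · · ·
· · · · · · · ♘
· ♙ ♙ ♙ ♙ ♙ ♙ ♙
♖ ♘ ♗ ♕ ♔ ♗ · ♖


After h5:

♜ ♞ ♝ ♛ ♚ ♝ ♞ ♜
· ♟ ♟ ♟ ♟ ♟ ♟ ·
· · · · · · · ·
♟ · · · · · · ♟
♙ · · · · · · ·
· · · · · · · ♘
· ♙ ♙ ♙ ♙ ♙ ♙ ♙
♖ ♘ ♗ ♕ ♔ ♗ · ♖


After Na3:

♜ ♞ ♝ ♛ ♚ ♝ ♞ ♜
· ♟ ♟ ♟ ♟ ♟ ♟ ·
· · · · · · · ·
♟ · · · · · · ♟
♙ · · · · · · ·
♘ · · · · · · ♘
· ♙ ♙ ♙ ♙ ♙ ♙ ♙
♖ · ♗ ♕ ♔ ♗ · ♖


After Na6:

♜ · ♝ ♛ ♚ ♝ ♞ ♜
· ♟ ♟ ♟ ♟ ♟ ♟ ·
♞ · · · · · · ·
♟ · · · · · · ♟
♙ · · · · · · ·
♘ · · · · · · ♘
· ♙ ♙ ♙ ♙ ♙ ♙ ♙
♖ · ♗ ♕ ♔ ♗ · ♖


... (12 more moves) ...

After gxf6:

♜ ♞ ♝ ♛ ♚ ♝ ♞ ♜
· ♟ · ♟ ♟ · · ·
· · ♟ · · ♙ ♟ ·
♟ · · · · · · ♟
♙ · · · · ♙ · ·
♖ ♙ · · · · · ♘
· · ♙ ♙ ♙ · · ♙
· ♘ ♗ ♕ ♔ ♗ · ♖


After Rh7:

♜ ♞ ♝ ♛ ♚ ♝ ♞ ·
· ♟ · ♟ ♟ · · ♜
· · ♟ · · ♙ ♟ ·
♟ · · · · · · ♟
♙ · · · · ♙ · ·
♖ ♙ · · · · · ♘
· · ♙ ♙ ♙ · · ♙
· ♘ ♗ ♕ ♔ ♗ · ♖



  a b c d e f g h
  ─────────────────
8│♜ ♞ ♝ ♛ ♚ ♝ ♞ ·│8
7│· ♟ · ♟ ♟ · · ♜│7
6│· · ♟ · · ♙ ♟ ·│6
5│♟ · · · · · · ♟│5
4│♙ · · · · ♙ · ·│4
3│♖ ♙ · · · · · ♘│3
2│· · ♙ ♙ ♙ · · ♙│2
1│· ♘ ♗ ♕ ♔ ♗ · ♖│1
  ─────────────────
  a b c d e f g h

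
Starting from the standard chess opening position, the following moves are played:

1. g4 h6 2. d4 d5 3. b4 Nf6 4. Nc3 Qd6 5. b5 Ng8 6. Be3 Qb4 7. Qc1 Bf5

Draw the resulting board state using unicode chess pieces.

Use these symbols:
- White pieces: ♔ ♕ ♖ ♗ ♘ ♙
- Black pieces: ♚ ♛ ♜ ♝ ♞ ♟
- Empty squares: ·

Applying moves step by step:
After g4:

♜ ♞ ♝ ♛ ♚ ♝ ♞ ♜
♟ ♟ ♟ ♟ ♟ ♟ ♟ ♟
· · · · · · · ·
· · · · · · · ·
· · · · · · ♙ ·
· · · · · · · ·
♙ ♙ ♙ ♙ ♙ ♙ · ♙
♖ ♘ ♗ ♕ ♔ ♗ ♘ ♖


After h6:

♜ ♞ ♝ ♛ ♚ ♝ ♞ ♜
♟ ♟ ♟ ♟ ♟ ♟ ♟ ·
· · · · · · · ♟
· · · · · · · ·
· · · · · · ♙ ·
· · · · · · · ·
♙ ♙ ♙ ♙ ♙ ♙ · ♙
♖ ♘ ♗ ♕ ♔ ♗ ♘ ♖


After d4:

♜ ♞ ♝ ♛ ♚ ♝ ♞ ♜
♟ ♟ ♟ ♟ ♟ ♟ ♟ ·
· · · · · · · ♟
· · · · · · · ·
· · · ♙ · · ♙ ·
· · · · · · · ·
♙ ♙ ♙ · ♙ ♙ · ♙
♖ ♘ ♗ ♕ ♔ ♗ ♘ ♖


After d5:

♜ ♞ ♝ ♛ ♚ ♝ ♞ ♜
♟ ♟ ♟ · ♟ ♟ ♟ ·
· · · · · · · ♟
· · · ♟ · · · ·
· · · ♙ · · ♙ ·
· · · · · · · ·
♙ ♙ ♙ · ♙ ♙ · ♙
♖ ♘ ♗ ♕ ♔ ♗ ♘ ♖


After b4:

♜ ♞ ♝ ♛ ♚ ♝ ♞ ♜
♟ ♟ ♟ · ♟ ♟ ♟ ·
· · · · · · · ♟
· · · ♟ · · · ·
· ♙ · ♙ · · ♙ ·
· · · · · · · ·
♙ · ♙ · ♙ ♙ · ♙
♖ ♘ ♗ ♕ ♔ ♗ ♘ ♖


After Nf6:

♜ ♞ ♝ ♛ ♚ ♝ · ♜
♟ ♟ ♟ · ♟ ♟ ♟ ·
· · · · · ♞ · ♟
· · · ♟ · · · ·
· ♙ · ♙ · · ♙ ·
· · · · · · · ·
♙ · ♙ · ♙ ♙ · ♙
♖ ♘ ♗ ♕ ♔ ♗ ♘ ♖


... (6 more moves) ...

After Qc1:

♜ ♞ ♝ · ♚ ♝ ♞ ♜
♟ ♟ ♟ · ♟ ♟ ♟ ·
· · · · · · · ♟
· ♙ · ♟ · · · ·
· ♛ · ♙ · · ♙ ·
· · ♘ · ♗ · · ·
♙ · ♙ · ♙ ♙ · ♙
♖ · ♕ · ♔ ♗ ♘ ♖


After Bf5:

♜ ♞ · · ♚ ♝ ♞ ♜
♟ ♟ ♟ · ♟ ♟ ♟ ·
· · · · · · · ♟
· ♙ · ♟ · ♝ · ·
· ♛ · ♙ · · ♙ ·
· · ♘ · ♗ · · ·
♙ · ♙ · ♙ ♙ · ♙
♖ · ♕ · ♔ ♗ ♘ ♖



  a b c d e f g h
  ─────────────────
8│♜ ♞ · · ♚ ♝ ♞ ♜│8
7│♟ ♟ ♟ · ♟ ♟ ♟ ·│7
6│· · · · · · · ♟│6
5│· ♙ · ♟ · ♝ · ·│5
4│· ♛ · ♙ · · ♙ ·│4
3│· · ♘ · ♗ · · ·│3
2│♙ · ♙ · ♙ ♙ · ♙│2
1│♖ · ♕ · ♔ ♗ ♘ ♖│1
  ─────────────────
  a b c d e f g h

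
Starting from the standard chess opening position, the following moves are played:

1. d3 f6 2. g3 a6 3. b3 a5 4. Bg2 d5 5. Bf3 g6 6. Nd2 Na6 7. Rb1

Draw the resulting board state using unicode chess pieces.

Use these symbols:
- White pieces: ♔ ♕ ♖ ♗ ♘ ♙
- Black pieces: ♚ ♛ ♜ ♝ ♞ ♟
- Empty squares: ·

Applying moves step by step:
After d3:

♜ ♞ ♝ ♛ ♚ ♝ ♞ ♜
♟ ♟ ♟ ♟ ♟ ♟ ♟ ♟
· · · · · · · ·
· · · · · · · ·
· · · · · · · ·
· · · ♙ · · · ·
♙ ♙ ♙ · ♙ ♙ ♙ ♙
♖ ♘ ♗ ♕ ♔ ♗ ♘ ♖


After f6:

♜ ♞ ♝ ♛ ♚ ♝ ♞ ♜
♟ ♟ ♟ ♟ ♟ · ♟ ♟
· · · · · ♟ · ·
· · · · · · · ·
· · · · · · · ·
· · · ♙ · · · ·
♙ ♙ ♙ · ♙ ♙ ♙ ♙
♖ ♘ ♗ ♕ ♔ ♗ ♘ ♖


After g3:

♜ ♞ ♝ ♛ ♚ ♝ ♞ ♜
♟ ♟ ♟ ♟ ♟ · ♟ ♟
· · · · · ♟ · ·
· · · · · · · ·
· · · · · · · ·
· · · ♙ · · ♙ ·
♙ ♙ ♙ · ♙ ♙ · ♙
♖ ♘ ♗ ♕ ♔ ♗ ♘ ♖


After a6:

♜ ♞ ♝ ♛ ♚ ♝ ♞ ♜
· ♟ ♟ ♟ ♟ · ♟ ♟
♟ · · · · ♟ · ·
· · · · · · · ·
· · · · · · · ·
· · · ♙ · · ♙ ·
♙ ♙ ♙ · ♙ ♙ · ♙
♖ ♘ ♗ ♕ ♔ ♗ ♘ ♖


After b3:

♜ ♞ ♝ ♛ ♚ ♝ ♞ ♜
· ♟ ♟ ♟ ♟ · ♟ ♟
♟ · · · · ♟ · ·
· · · · · · · ·
· · · · · · · ·
· ♙ · ♙ · · ♙ ·
♙ · ♙ · ♙ ♙ · ♙
♖ ♘ ♗ ♕ ♔ ♗ ♘ ♖


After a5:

♜ ♞ ♝ ♛ ♚ ♝ ♞ ♜
· ♟ ♟ ♟ ♟ · ♟ ♟
· · · · · ♟ · ·
♟ · · · · · · ·
· · · · · · · ·
· ♙ · ♙ · · ♙ ·
♙ · ♙ · ♙ ♙ · ♙
♖ ♘ ♗ ♕ ♔ ♗ ♘ ♖


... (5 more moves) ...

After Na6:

♜ · ♝ ♛ ♚ ♝ ♞ ♜
· ♟ ♟ · ♟ · · ♟
♞ · · · · ♟ ♟ ·
♟ · · ♟ · · · ·
· · · · · · · ·
· ♙ · ♙ · ♗ ♙ ·
♙ · ♙ ♘ ♙ ♙ · ♙
♖ · ♗ ♕ ♔ · ♘ ♖


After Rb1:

♜ · ♝ ♛ ♚ ♝ ♞ ♜
· ♟ ♟ · ♟ · · ♟
♞ · · · · ♟ ♟ ·
♟ · · ♟ · · · ·
· · · · · · · ·
· ♙ · ♙ · ♗ ♙ ·
♙ · ♙ ♘ ♙ ♙ · ♙
· ♖ ♗ ♕ ♔ · ♘ ♖



  a b c d e f g h
  ─────────────────
8│♜ · ♝ ♛ ♚ ♝ ♞ ♜│8
7│· ♟ ♟ · ♟ · · ♟│7
6│♞ · · · · ♟ ♟ ·│6
5│♟ · · ♟ · · · ·│5
4│· · · · · · · ·│4
3│· ♙ · ♙ · ♗ ♙ ·│3
2│♙ · ♙ ♘ ♙ ♙ · ♙│2
1│· ♖ ♗ ♕ ♔ · ♘ ♖│1
  ─────────────────
  a b c d e f g h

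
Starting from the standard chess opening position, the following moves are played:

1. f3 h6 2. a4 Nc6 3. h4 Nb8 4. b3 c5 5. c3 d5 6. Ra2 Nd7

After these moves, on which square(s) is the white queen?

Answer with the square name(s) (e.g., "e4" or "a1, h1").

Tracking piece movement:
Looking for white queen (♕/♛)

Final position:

  a b c d e f g h
  ─────────────────
8│♜ · ♝ ♛ ♚ ♝ ♞ ♜│8
7│♟ ♟ · ♞ ♟ ♟ ♟ ·│7
6│· · · · · · · ♟│6
5│· · ♟ ♟ · · · ·│5
4│♙ · · · · · · ♙│4
3│· ♙ ♙ · · ♙ · ·│3
2│♖ · · ♙ ♙ · ♙ ·│2
1│· ♘ ♗ ♕ ♔ ♗ ♘ ♖│1
  ─────────────────
  a b c d e f g h


d1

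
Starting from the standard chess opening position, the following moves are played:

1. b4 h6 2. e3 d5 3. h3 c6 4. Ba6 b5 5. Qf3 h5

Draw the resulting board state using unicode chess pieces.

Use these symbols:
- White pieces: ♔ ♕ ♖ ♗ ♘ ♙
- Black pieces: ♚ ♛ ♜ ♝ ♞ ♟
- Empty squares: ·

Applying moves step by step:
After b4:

♜ ♞ ♝ ♛ ♚ ♝ ♞ ♜
♟ ♟ ♟ ♟ ♟ ♟ ♟ ♟
· · · · · · · ·
· · · · · · · ·
· ♙ · · · · · ·
· · · · · · · ·
♙ · ♙ ♙ ♙ ♙ ♙ ♙
♖ ♘ ♗ ♕ ♔ ♗ ♘ ♖


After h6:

♜ ♞ ♝ ♛ ♚ ♝ ♞ ♜
♟ ♟ ♟ ♟ ♟ ♟ ♟ ·
· · · · · · · ♟
· · · · · · · ·
· ♙ · · · · · ·
· · · · · · · ·
♙ · ♙ ♙ ♙ ♙ ♙ ♙
♖ ♘ ♗ ♕ ♔ ♗ ♘ ♖


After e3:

♜ ♞ ♝ ♛ ♚ ♝ ♞ ♜
♟ ♟ ♟ ♟ ♟ ♟ ♟ ·
· · · · · · · ♟
· · · · · · · ·
· ♙ · · · · · ·
· · · · ♙ · · ·
♙ · ♙ ♙ · ♙ ♙ ♙
♖ ♘ ♗ ♕ ♔ ♗ ♘ ♖


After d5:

♜ ♞ ♝ ♛ ♚ ♝ ♞ ♜
♟ ♟ ♟ · ♟ ♟ ♟ ·
· · · · · · · ♟
· · · ♟ · · · ·
· ♙ · · · · · ·
· · · · ♙ · · ·
♙ · ♙ ♙ · ♙ ♙ ♙
♖ ♘ ♗ ♕ ♔ ♗ ♘ ♖


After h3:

♜ ♞ ♝ ♛ ♚ ♝ ♞ ♜
♟ ♟ ♟ · ♟ ♟ ♟ ·
· · · · · · · ♟
· · · ♟ · · · ·
· ♙ · · · · · ·
· · · · ♙ · · ♙
♙ · ♙ ♙ · ♙ ♙ ·
♖ ♘ ♗ ♕ ♔ ♗ ♘ ♖


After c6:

♜ ♞ ♝ ♛ ♚ ♝ ♞ ♜
♟ ♟ · · ♟ ♟ ♟ ·
· · ♟ · · · · ♟
· · · ♟ · · · ·
· ♙ · · · · · ·
· · · · ♙ · · ♙
♙ · ♙ ♙ · ♙ ♙ ·
♖ ♘ ♗ ♕ ♔ ♗ ♘ ♖


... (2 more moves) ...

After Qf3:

♜ ♞ ♝ ♛ ♚ ♝ ♞ ♜
♟ · · · ♟ ♟ ♟ ·
♗ · ♟ · · · · ♟
· ♟ · ♟ · · · ·
· ♙ · · · · · ·
· · · · ♙ ♕ · ♙
♙ · ♙ ♙ · ♙ ♙ ·
♖ ♘ ♗ · ♔ · ♘ ♖


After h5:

♜ ♞ ♝ ♛ ♚ ♝ ♞ ♜
♟ · · · ♟ ♟ ♟ ·
♗ · ♟ · · · · ·
· ♟ · ♟ · · · ♟
· ♙ · · · · · ·
· · · · ♙ ♕ · ♙
♙ · ♙ ♙ · ♙ ♙ ·
♖ ♘ ♗ · ♔ · ♘ ♖



  a b c d e f g h
  ─────────────────
8│♜ ♞ ♝ ♛ ♚ ♝ ♞ ♜│8
7│♟ · · · ♟ ♟ ♟ ·│7
6│♗ · ♟ · · · · ·│6
5│· ♟ · ♟ · · · ♟│5
4│· ♙ · · · · · ·│4
3│· · · · ♙ ♕ · ♙│3
2│♙ · ♙ ♙ · ♙ ♙ ·│2
1│♖ ♘ ♗ · ♔ · ♘ ♖│1
  ─────────────────
  a b c d e f g h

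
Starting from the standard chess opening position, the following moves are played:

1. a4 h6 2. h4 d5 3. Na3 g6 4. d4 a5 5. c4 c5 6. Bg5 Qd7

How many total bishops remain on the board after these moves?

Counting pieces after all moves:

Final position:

  a b c d e f g h
  ─────────────────
8│♜ ♞ ♝ · ♚ ♝ ♞ ♜│8
7│· ♟ · ♛ ♟ ♟ · ·│7
6│· · · · · · ♟ ♟│6
5│♟ · ♟ ♟ · · ♗ ·│5
4│♙ · ♙ ♙ · · · ♙│4
3│♘ · · · · · · ·│3
2│· ♙ · · ♙ ♙ ♙ ·│2
1│♖ · · ♕ ♔ ♗ ♘ ♖│1
  ─────────────────
  a b c d e f g h


4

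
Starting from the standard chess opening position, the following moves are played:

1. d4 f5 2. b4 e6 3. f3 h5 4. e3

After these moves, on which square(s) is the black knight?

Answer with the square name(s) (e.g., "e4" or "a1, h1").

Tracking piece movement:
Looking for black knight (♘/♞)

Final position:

  a b c d e f g h
  ─────────────────
8│♜ ♞ ♝ ♛ ♚ ♝ ♞ ♜│8
7│♟ ♟ ♟ ♟ · · ♟ ·│7
6│· · · · ♟ · · ·│6
5│· · · · · ♟ · ♟│5
4│· ♙ · ♙ · · · ·│4
3│· · · · ♙ ♙ · ·│3
2│♙ · ♙ · · · ♙ ♙│2
1│♖ ♘ ♗ ♕ ♔ ♗ ♘ ♖│1
  ─────────────────
  a b c d e f g h


b8, g8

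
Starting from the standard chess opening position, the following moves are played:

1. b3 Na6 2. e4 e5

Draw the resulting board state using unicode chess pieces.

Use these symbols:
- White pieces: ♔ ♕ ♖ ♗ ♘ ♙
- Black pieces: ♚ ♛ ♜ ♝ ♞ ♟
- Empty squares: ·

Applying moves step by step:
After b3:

♜ ♞ ♝ ♛ ♚ ♝ ♞ ♜
♟ ♟ ♟ ♟ ♟ ♟ ♟ ♟
· · · · · · · ·
· · · · · · · ·
· · · · · · · ·
· ♙ · · · · · ·
♙ · ♙ ♙ ♙ ♙ ♙ ♙
♖ ♘ ♗ ♕ ♔ ♗ ♘ ♖


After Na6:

♜ · ♝ ♛ ♚ ♝ ♞ ♜
♟ ♟ ♟ ♟ ♟ ♟ ♟ ♟
♞ · · · · · · ·
· · · · · · · ·
· · · · · · · ·
· ♙ · · · · · ·
♙ · ♙ ♙ ♙ ♙ ♙ ♙
♖ ♘ ♗ ♕ ♔ ♗ ♘ ♖


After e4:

♜ · ♝ ♛ ♚ ♝ ♞ ♜
♟ ♟ ♟ ♟ ♟ ♟ ♟ ♟
♞ · · · · · · ·
· · · · · · · ·
· · · · ♙ · · ·
· ♙ · · · · · ·
♙ · ♙ ♙ · ♙ ♙ ♙
♖ ♘ ♗ ♕ ♔ ♗ ♘ ♖


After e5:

♜ · ♝ ♛ ♚ ♝ ♞ ♜
♟ ♟ ♟ ♟ · ♟ ♟ ♟
♞ · · · · · · ·
· · · · ♟ · · ·
· · · · ♙ · · ·
· ♙ · · · · · ·
♙ · ♙ ♙ · ♙ ♙ ♙
♖ ♘ ♗ ♕ ♔ ♗ ♘ ♖



  a b c d e f g h
  ─────────────────
8│♜ · ♝ ♛ ♚ ♝ ♞ ♜│8
7│♟ ♟ ♟ ♟ · ♟ ♟ ♟│7
6│♞ · · · · · · ·│6
5│· · · · ♟ · · ·│5
4│· · · · ♙ · · ·│4
3│· ♙ · · · · · ·│3
2│♙ · ♙ ♙ · ♙ ♙ ♙│2
1│♖ ♘ ♗ ♕ ♔ ♗ ♘ ♖│1
  ─────────────────
  a b c d e f g h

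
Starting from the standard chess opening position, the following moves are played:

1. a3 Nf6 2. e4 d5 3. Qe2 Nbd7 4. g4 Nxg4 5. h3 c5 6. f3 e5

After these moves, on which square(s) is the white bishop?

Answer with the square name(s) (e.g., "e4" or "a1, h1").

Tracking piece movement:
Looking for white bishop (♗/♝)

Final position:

  a b c d e f g h
  ─────────────────
8│♜ · ♝ ♛ ♚ ♝ · ♜│8
7│♟ ♟ · ♞ · ♟ ♟ ♟│7
6│· · · · · · · ·│6
5│· · ♟ ♟ ♟ · · ·│5
4│· · · · ♙ · ♞ ·│4
3│♙ · · · · ♙ · ♙│3
2│· ♙ ♙ ♙ ♕ · · ·│2
1│♖ ♘ ♗ · ♔ ♗ ♘ ♖│1
  ─────────────────
  a b c d e f g h


c1, f1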